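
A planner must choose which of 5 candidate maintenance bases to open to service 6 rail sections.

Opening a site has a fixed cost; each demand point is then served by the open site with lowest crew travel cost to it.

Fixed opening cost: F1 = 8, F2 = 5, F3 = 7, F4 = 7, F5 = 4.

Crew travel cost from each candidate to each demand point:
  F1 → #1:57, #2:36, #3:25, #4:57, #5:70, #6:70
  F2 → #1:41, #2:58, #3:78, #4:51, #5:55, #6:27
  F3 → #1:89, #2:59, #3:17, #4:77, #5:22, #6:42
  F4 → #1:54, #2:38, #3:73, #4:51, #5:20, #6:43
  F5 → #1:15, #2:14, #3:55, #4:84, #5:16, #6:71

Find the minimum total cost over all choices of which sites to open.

Open {F2, F3, F5}: assign each demand point to its cheapest open site.
  #1→F5 15, #2→F5 14, #3→F3 17, #4→F2 51, #5→F5 16, #6→F2 27
  crew travel cost 140, fixed 16 → total 156.
Compare {F2, F3, F4, F5}: crew travel cost 140 + fixed 23 = 163.
Compare {F1, F2, F3, F5}: crew travel cost 140 + fixed 24 = 164.
Compare {F1, F2, F5}: crew travel cost 148 + fixed 17 = 165.
All other subsets cost ≥ 163. Minimum total cost: 156.

156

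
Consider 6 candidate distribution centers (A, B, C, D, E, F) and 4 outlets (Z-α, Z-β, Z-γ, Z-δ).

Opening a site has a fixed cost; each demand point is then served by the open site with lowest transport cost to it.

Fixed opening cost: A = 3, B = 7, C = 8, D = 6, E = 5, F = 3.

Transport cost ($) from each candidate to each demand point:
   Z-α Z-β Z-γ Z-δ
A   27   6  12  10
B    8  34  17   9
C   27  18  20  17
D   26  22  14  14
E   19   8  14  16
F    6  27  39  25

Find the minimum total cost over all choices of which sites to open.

40

Open {A, F}: assign each demand point to its cheapest open site.
  Z-α→F 6, Z-β→A 6, Z-γ→A 12, Z-δ→A 10
  transport cost 34, fixed 6 → total 40.
Compare {A, B}: transport cost 35 + fixed 10 = 45.
Compare {A, E, F}: transport cost 34 + fixed 11 = 45.
Compare {A, B, F}: transport cost 33 + fixed 13 = 46.
All other subsets cost ≥ 45. Minimum total cost: 40.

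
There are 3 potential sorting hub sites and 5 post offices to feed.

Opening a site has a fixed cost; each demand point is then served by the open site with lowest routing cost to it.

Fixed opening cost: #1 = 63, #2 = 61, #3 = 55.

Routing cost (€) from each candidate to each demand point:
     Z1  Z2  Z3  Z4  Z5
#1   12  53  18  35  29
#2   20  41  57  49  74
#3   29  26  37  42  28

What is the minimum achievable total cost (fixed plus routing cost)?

210

Open {#1}: assign each demand point to its cheapest open site.
  Z1→#1 12, Z2→#1 53, Z3→#1 18, Z4→#1 35, Z5→#1 29
  routing cost 147, fixed 63 → total 210.
Compare {#3}: routing cost 162 + fixed 55 = 217.
Compare {#1, #3}: routing cost 119 + fixed 118 = 237.
Compare {#1, #2}: routing cost 135 + fixed 124 = 259.
All other subsets cost ≥ 217. Minimum total cost: 210.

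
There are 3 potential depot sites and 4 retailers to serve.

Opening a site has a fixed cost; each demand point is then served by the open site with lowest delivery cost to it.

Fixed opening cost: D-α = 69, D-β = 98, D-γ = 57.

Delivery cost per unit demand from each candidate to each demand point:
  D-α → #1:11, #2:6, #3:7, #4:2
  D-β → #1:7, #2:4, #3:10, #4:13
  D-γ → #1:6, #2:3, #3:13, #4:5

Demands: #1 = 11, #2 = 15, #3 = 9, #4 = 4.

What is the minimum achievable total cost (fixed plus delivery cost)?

Open {D-γ}: assign each demand point to its cheapest open site.
  #1→D-γ 11×6=66, #2→D-γ 15×3=45, #3→D-γ 9×13=117, #4→D-γ 4×5=20
  delivery cost 248, fixed 57 → total 305.
Compare {D-α, D-γ}: delivery cost 182 + fixed 126 = 308.
Compare {D-α}: delivery cost 282 + fixed 69 = 351.
Compare {D-α, D-β}: delivery cost 208 + fixed 167 = 375.
All other subsets cost ≥ 308. Minimum total cost: 305.

305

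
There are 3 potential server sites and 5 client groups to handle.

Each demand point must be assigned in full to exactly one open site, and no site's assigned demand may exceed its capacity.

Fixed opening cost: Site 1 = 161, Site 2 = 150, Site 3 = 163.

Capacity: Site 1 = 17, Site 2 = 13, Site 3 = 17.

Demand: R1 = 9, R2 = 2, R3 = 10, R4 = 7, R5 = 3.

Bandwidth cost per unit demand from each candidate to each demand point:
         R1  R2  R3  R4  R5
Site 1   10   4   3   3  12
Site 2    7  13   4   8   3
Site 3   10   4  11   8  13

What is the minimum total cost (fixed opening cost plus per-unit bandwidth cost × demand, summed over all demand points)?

512

Open {Site 1, Site 3}; cheapest assignment that respects the capacities:
  Site 1 (cap 17, load 17): R3, R4 — cost 10×3 + 7×3 = 51
  Site 3 (cap 17, load 14): R1, R2, R5 — cost 9×10 + 2×4 + 3×13 = 137
  Shipping 188, fixed 324 → total 512.
  Any other capacity-feasible assignment to {Site 1, Site 3} ships for at least 188.
Compare {Site 1, Site 2, Site 3}: its best feasible assignment gives total 605.
Every other set of open sites that can feasibly serve all demand totals ≥ 605 even under its best assignment. Minimum: 512.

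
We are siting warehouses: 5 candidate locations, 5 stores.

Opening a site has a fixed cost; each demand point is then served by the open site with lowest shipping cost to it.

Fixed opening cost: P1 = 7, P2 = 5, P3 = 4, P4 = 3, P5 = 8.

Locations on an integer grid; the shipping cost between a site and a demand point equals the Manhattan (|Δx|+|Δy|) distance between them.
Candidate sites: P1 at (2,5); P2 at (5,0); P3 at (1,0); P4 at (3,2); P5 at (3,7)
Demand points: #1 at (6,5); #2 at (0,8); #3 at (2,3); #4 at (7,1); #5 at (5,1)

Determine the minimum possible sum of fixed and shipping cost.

Open {P1, P2}: assign each demand point to its cheapest open site.
  #1→P1 4, #2→P1 5, #3→P1 2, #4→P2 3, #5→P2 1
  shipping cost 15, fixed 12 → total 27.
Compare {P4}: shipping cost 25 + fixed 3 = 28.
Compare {P1, P4}: shipping cost 19 + fixed 10 = 29.
Compare {P2, P4}: shipping cost 21 + fixed 8 = 29.
All other subsets cost ≥ 28. Minimum total cost: 27.

27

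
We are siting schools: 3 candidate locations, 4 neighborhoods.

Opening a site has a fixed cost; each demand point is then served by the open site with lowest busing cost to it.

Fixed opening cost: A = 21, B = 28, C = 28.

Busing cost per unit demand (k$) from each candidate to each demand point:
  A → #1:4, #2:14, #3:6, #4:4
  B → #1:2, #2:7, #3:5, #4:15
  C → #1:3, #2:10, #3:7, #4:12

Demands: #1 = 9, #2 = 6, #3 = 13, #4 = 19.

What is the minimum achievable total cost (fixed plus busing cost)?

Open {A, B}: assign each demand point to its cheapest open site.
  #1→B 9×2=18, #2→B 6×7=42, #3→B 13×5=65, #4→A 19×4=76
  busing cost 201, fixed 49 → total 250.
Compare {A, B, C}: busing cost 201 + fixed 77 = 278.
Compare {A, C}: busing cost 241 + fixed 49 = 290.
Compare {A}: busing cost 274 + fixed 21 = 295.
All other subsets cost ≥ 278. Minimum total cost: 250.

250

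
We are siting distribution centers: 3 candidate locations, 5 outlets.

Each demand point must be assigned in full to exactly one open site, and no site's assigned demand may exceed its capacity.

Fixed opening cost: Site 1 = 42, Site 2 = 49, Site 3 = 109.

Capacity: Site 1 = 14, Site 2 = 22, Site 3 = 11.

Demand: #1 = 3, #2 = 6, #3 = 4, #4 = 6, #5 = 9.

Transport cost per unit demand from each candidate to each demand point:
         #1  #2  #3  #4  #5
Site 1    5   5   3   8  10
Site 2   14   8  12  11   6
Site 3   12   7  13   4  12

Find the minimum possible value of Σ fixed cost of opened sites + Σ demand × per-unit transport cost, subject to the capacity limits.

268

Open {Site 1, Site 2}; cheapest assignment that respects the capacities:
  Site 1 (cap 14, load 13): #1, #2, #3 — cost 3×5 + 6×5 + 4×3 = 57
  Site 2 (cap 22, load 15): #4, #5 — cost 6×11 + 9×6 = 120
  Shipping 177, fixed 91 → total 268.
  Any other capacity-feasible assignment to {Site 1, Site 2} ships for at least 177.
Compare {Site 1, Site 2, Site 3}: its best feasible assignment gives total 335.
Compare {Site 2, Site 3}: its best feasible assignment gives total 368.
Every other set of open sites that can feasibly serve all demand totals ≥ 335 even under its best assignment. Minimum: 268.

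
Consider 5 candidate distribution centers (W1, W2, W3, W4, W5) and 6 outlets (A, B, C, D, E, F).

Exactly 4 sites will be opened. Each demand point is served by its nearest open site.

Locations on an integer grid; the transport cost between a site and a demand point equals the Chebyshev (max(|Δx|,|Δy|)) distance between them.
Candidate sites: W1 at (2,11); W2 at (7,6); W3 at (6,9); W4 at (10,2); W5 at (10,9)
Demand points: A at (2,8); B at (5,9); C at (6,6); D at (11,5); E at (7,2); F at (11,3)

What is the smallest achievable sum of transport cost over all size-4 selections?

12

Open {W1, W2, W3, W4}.
  A→W1 3, B→W3 1, C→W2 1, D→W4 3, E→W4 3, F→W4 1  ⇒ total 12.
Compare {W2, W3, W4, W5}: total 13.
Compare {W1, W2, W4, W5}: total 14.
No size-4 selection does better; minimum is 12.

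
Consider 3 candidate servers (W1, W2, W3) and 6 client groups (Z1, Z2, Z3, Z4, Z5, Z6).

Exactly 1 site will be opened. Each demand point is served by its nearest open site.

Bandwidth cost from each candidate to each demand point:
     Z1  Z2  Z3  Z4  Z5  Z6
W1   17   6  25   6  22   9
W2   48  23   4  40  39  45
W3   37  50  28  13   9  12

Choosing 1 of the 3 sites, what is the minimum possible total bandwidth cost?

Open {W1}.
  Z1→W1 17, Z2→W1 6, Z3→W1 25, Z4→W1 6, Z5→W1 22, Z6→W1 9  ⇒ total 85.
Compare {W3}: total 149.
Compare {W2}: total 199.

85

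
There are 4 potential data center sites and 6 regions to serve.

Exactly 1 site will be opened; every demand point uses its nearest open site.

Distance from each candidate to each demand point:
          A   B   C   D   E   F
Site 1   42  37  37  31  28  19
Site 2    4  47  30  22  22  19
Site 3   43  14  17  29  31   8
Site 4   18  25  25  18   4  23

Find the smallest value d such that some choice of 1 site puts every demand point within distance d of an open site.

25

Open {Site 4}.
  Farthest demand point is B at distance 25 (to Site 4); all others are ≤ 25.
With {Site 1} the worst case is 42.
With {Site 3} the worst case is 43.
No size-1 selection achieves below 25.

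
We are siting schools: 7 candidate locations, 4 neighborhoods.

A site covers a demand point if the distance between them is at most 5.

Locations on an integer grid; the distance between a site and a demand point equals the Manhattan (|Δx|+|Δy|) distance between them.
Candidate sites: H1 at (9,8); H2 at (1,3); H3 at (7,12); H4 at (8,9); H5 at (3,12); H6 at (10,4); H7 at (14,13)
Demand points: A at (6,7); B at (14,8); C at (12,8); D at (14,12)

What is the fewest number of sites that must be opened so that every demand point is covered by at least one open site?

2

Coverage sets (demand points within 5 of each site):
  H1: {A, B, C}
  H2: {}
  H3: {}
  H4: {A, C}
  H5: {}
  H6: {}
  H7: {B, D}
No single site covers all 4 demand points.
But {H1, H7} covers everything, so the minimum is 2.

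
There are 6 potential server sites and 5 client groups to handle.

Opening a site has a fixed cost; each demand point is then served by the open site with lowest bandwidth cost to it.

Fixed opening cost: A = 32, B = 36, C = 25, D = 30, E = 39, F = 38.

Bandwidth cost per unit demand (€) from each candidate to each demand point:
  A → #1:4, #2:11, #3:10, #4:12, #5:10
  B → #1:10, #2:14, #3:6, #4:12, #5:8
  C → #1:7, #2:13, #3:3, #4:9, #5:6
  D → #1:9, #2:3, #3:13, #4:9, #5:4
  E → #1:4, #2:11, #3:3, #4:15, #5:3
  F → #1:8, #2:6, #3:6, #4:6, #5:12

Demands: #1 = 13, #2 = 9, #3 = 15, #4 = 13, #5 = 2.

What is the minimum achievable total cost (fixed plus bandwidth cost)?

312

Open {E, F}: assign each demand point to its cheapest open site.
  #1→E 13×4=52, #2→F 9×6=54, #3→E 15×3=45, #4→F 13×6=78, #5→E 2×3=6
  bandwidth cost 235, fixed 77 → total 312.
Compare {D, E, F}: bandwidth cost 208 + fixed 107 = 315.
Compare {D, E}: bandwidth cost 247 + fixed 69 = 316.
Compare {A, C, D, F}: bandwidth cost 210 + fixed 125 = 335.
All other subsets cost ≥ 315. Minimum total cost: 312.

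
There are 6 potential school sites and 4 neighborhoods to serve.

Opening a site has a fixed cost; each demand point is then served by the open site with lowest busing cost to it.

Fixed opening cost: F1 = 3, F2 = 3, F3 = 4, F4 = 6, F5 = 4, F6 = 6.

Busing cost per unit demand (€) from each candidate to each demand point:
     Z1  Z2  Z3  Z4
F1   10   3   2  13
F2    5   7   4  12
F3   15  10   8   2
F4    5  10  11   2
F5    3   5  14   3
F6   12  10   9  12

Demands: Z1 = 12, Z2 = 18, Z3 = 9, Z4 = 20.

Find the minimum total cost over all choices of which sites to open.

159

Open {F1, F3, F5}: assign each demand point to its cheapest open site.
  Z1→F5 12×3=36, Z2→F1 18×3=54, Z3→F1 9×2=18, Z4→F3 20×2=40
  busing cost 148, fixed 11 → total 159.
Compare {F1, F4, F5}: busing cost 148 + fixed 13 = 161.
Compare {F1, F2, F3, F5}: busing cost 148 + fixed 14 = 162.
Compare {F1, F2, F4, F5}: busing cost 148 + fixed 16 = 164.
All other subsets cost ≥ 161. Minimum total cost: 159.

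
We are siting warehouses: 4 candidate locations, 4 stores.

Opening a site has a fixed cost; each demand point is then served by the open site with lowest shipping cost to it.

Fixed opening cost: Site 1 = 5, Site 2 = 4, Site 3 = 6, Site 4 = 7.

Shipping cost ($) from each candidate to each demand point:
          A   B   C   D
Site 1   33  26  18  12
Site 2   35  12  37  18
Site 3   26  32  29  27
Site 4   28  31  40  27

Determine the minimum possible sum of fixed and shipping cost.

83

Open {Site 1, Site 2, Site 3}: assign each demand point to its cheapest open site.
  A→Site 3 26, B→Site 2 12, C→Site 1 18, D→Site 1 12
  shipping cost 68, fixed 15 → total 83.
Compare {Site 1, Site 2}: shipping cost 75 + fixed 9 = 84.
Compare {Site 1, Site 2, Site 4}: shipping cost 70 + fixed 16 = 86.
Compare {Site 1, Site 2, Site 3, Site 4}: shipping cost 68 + fixed 22 = 90.
All other subsets cost ≥ 84. Minimum total cost: 83.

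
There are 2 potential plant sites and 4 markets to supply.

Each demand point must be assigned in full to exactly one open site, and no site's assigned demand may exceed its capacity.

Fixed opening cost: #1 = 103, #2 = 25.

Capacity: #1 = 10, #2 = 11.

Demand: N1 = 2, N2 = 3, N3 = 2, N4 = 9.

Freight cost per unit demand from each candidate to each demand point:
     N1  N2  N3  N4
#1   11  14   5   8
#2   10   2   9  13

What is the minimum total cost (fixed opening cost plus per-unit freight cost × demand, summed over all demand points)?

Open {#1, #2}; cheapest assignment that respects the capacities:
  #1 (cap 10, load 9): N4 — cost 9×8 = 72
  #2 (cap 11, load 7): N1, N2, N3 — cost 2×10 + 3×2 + 2×9 = 44
  Shipping 116, fixed 128 → total 244.
  Any other capacity-feasible assignment to {#1, #2} ships for at least 116.
Total demand is 16 and no other set of sites has combined capacity ≥ 16, so {#1, #2} is the only feasible choice of open sites. Minimum: 244.

244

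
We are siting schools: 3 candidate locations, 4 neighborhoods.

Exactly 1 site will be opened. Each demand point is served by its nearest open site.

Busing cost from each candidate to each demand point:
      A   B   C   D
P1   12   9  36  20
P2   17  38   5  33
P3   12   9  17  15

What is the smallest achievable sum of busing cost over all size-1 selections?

Open {P3}.
  A→P3 12, B→P3 9, C→P3 17, D→P3 15  ⇒ total 53.
Compare {P1}: total 77.
Compare {P2}: total 93.

53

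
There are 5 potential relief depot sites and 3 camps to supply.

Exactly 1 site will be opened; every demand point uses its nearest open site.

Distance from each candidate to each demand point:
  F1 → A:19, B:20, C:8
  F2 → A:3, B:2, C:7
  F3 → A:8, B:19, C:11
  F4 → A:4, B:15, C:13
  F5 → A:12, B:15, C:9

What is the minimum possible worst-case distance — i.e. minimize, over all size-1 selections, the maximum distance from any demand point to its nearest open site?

7

Open {F2}.
  Farthest demand point is C at distance 7 (to F2); all others are ≤ 7.
With {F4} the worst case is 15.
With {F5} the worst case is 15.
No size-1 selection achieves below 7.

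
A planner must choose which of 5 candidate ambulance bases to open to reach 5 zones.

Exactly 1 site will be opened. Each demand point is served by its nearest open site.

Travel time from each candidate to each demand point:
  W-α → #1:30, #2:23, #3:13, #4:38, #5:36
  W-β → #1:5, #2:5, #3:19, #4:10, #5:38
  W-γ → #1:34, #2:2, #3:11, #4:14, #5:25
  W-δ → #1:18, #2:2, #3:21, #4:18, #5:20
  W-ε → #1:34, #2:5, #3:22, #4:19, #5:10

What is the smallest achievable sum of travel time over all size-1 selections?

77

Open {W-β}.
  #1→W-β 5, #2→W-β 5, #3→W-β 19, #4→W-β 10, #5→W-β 38  ⇒ total 77.
Compare {W-δ}: total 79.
Compare {W-γ}: total 86.
No size-1 selection does better; minimum is 77.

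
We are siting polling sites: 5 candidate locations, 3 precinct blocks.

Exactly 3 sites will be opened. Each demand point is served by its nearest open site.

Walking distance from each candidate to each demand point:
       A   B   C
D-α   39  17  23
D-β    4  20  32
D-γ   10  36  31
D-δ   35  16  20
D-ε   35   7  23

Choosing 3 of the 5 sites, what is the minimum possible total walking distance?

31

Open {D-β, D-δ, D-ε}.
  A→D-β 4, B→D-ε 7, C→D-δ 20  ⇒ total 31.
Compare {D-α, D-β, D-ε}: total 34.
Compare {D-β, D-γ, D-ε}: total 34.
No size-3 selection does better; minimum is 31.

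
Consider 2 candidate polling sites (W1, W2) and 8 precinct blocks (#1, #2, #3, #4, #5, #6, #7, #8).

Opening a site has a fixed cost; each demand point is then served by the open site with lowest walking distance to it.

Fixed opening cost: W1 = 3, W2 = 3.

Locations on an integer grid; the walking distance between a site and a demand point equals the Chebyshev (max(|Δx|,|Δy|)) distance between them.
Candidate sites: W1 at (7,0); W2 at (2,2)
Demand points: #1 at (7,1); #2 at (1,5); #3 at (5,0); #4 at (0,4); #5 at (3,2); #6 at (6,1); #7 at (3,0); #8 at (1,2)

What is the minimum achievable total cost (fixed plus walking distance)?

Open {W1, W2}: assign each demand point to its cheapest open site.
  #1→W1 1, #2→W2 3, #3→W1 2, #4→W2 2, #5→W2 1, #6→W1 1, #7→W2 2, #8→W2 1
  walking distance 13, fixed 6 → total 19.
Compare {W2}: walking distance 21 + fixed 3 = 24.
Compare {W1}: walking distance 31 + fixed 3 = 34.

19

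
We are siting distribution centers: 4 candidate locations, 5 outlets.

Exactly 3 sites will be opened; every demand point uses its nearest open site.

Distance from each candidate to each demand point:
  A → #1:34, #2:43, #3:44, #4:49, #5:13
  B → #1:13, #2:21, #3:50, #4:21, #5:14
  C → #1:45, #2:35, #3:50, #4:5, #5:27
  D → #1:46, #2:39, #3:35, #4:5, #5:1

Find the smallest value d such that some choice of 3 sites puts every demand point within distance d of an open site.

Open {A, B, D}.
  Farthest demand point is #3 at distance 35 (to D); all others are ≤ 35.
With {A, C, D} the worst case is 35.
With {B, C, D} the worst case is 35.
No size-3 selection achieves below 35.

35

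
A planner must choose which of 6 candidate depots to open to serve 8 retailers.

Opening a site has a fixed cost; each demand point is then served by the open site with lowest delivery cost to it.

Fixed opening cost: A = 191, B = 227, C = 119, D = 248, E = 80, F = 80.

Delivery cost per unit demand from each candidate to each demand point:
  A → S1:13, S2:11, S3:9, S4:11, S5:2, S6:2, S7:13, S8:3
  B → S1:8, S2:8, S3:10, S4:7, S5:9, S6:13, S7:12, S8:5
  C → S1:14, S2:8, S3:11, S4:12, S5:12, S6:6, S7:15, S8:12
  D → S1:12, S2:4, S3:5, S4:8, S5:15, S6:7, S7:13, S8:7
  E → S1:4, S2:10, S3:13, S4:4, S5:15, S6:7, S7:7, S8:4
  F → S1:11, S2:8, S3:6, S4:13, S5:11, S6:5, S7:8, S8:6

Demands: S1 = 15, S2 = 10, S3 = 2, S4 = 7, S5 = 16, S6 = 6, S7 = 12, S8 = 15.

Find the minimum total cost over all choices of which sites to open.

650

Open {A, E}: assign each demand point to its cheapest open site.
  S1→E 15×4=60, S2→E 10×10=100, S3→A 2×9=18, S4→E 7×4=28, S5→A 16×2=32, S6→A 6×2=12, S7→E 12×7=84, S8→A 15×3=45
  delivery cost 379, fixed 271 → total 650.
Compare {E, F}: delivery cost 530 + fixed 160 = 690.
Compare {A, E, F}: delivery cost 353 + fixed 351 = 704.
Compare {E}: delivery cost 640 + fixed 80 = 720.
All other subsets cost ≥ 690. Minimum total cost: 650.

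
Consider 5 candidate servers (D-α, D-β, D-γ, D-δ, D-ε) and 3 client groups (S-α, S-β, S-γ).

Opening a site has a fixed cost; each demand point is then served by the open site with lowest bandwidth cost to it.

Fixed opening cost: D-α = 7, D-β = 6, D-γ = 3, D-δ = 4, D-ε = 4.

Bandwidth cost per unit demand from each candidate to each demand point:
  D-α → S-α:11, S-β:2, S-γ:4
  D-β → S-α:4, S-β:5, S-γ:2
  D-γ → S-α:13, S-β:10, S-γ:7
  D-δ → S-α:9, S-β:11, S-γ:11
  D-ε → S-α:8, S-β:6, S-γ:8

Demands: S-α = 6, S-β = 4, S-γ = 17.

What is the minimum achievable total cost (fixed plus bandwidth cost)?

Open {D-α, D-β}: assign each demand point to its cheapest open site.
  S-α→D-β 6×4=24, S-β→D-α 4×2=8, S-γ→D-β 17×2=34
  bandwidth cost 66, fixed 13 → total 79.
Compare {D-α, D-β, D-γ}: bandwidth cost 66 + fixed 16 = 82.
Compare {D-α, D-β, D-δ}: bandwidth cost 66 + fixed 17 = 83.
Compare {D-α, D-β, D-ε}: bandwidth cost 66 + fixed 17 = 83.
All other subsets cost ≥ 82. Minimum total cost: 79.

79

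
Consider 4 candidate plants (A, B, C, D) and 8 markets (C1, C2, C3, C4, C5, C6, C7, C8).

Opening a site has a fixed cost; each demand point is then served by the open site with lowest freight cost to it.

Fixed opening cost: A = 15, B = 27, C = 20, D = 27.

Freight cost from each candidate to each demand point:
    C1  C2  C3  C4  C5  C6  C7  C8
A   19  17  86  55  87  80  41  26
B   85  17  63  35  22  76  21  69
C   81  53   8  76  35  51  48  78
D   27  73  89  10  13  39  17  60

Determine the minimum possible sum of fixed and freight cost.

Open {A, C, D}: assign each demand point to its cheapest open site.
  C1→A 19, C2→A 17, C3→C 8, C4→D 10, C5→D 13, C6→D 39, C7→D 17, C8→A 26
  freight cost 149, fixed 62 → total 211.
Compare {A, B, C, D}: freight cost 149 + fixed 89 = 238.
Compare {A, B, C}: freight cost 199 + fixed 62 = 261.
Compare {B, C, D}: freight cost 191 + fixed 74 = 265.
All other subsets cost ≥ 238. Minimum total cost: 211.

211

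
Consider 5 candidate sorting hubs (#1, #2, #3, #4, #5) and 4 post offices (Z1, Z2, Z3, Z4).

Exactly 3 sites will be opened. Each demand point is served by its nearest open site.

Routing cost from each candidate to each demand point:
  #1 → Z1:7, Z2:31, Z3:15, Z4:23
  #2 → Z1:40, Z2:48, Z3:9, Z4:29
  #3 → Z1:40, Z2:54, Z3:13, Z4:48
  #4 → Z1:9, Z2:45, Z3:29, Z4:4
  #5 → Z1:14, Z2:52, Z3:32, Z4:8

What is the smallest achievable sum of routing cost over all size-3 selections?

51

Open {#1, #2, #4}.
  Z1→#1 7, Z2→#1 31, Z3→#2 9, Z4→#4 4  ⇒ total 51.
Compare {#1, #2, #5}: total 55.
Compare {#1, #3, #4}: total 55.
No size-3 selection does better; minimum is 51.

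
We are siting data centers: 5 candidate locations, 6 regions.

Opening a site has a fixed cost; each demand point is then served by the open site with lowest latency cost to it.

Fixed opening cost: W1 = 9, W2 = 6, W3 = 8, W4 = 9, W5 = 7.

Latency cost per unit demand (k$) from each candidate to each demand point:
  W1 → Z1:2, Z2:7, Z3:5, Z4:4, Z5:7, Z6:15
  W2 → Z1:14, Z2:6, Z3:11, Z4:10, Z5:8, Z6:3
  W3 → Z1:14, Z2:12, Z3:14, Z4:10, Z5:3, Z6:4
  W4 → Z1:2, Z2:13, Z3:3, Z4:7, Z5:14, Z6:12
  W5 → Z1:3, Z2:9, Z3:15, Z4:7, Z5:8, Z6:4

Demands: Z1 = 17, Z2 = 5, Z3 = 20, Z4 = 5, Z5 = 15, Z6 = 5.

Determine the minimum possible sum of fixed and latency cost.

236

Open {W1, W2, W3, W4}: assign each demand point to its cheapest open site.
  Z1→W1 17×2=34, Z2→W2 5×6=30, Z3→W4 20×3=60, Z4→W1 5×4=20, Z5→W3 15×3=45, Z6→W2 5×3=15
  latency cost 204, fixed 32 → total 236.
Compare {W1, W3, W4}: latency cost 214 + fixed 26 = 240.
Compare {W2, W3, W4}: latency cost 219 + fixed 23 = 242.
Compare {W1, W2, W3, W4, W5}: latency cost 204 + fixed 39 = 243.
All other subsets cost ≥ 240. Minimum total cost: 236.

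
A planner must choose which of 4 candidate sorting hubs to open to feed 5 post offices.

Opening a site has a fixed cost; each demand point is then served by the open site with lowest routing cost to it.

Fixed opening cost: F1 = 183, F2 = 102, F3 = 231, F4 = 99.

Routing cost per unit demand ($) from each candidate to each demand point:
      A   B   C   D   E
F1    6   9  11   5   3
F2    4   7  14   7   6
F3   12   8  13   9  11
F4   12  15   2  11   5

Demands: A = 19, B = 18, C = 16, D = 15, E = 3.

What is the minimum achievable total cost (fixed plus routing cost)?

555

Open {F2, F4}: assign each demand point to its cheapest open site.
  A→F2 19×4=76, B→F2 18×7=126, C→F4 16×2=32, D→F2 15×7=105, E→F4 3×5=15
  routing cost 354, fixed 201 → total 555.
Compare {F2}: routing cost 549 + fixed 102 = 651.
Compare {F1, F4}: routing cost 392 + fixed 282 = 674.
Compare {F1, F2, F4}: routing cost 318 + fixed 384 = 702.
All other subsets cost ≥ 651. Minimum total cost: 555.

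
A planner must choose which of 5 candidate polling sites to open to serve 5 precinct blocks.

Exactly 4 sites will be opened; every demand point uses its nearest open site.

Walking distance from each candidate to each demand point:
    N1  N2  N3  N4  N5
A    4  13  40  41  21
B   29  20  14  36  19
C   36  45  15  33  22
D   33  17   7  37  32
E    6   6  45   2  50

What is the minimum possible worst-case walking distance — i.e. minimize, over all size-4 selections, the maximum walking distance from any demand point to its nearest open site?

Open {A, B, C, E}.
  Farthest demand point is N5 at walking distance 19 (to B); all others are ≤ 19.
With {A, B, D, E} the worst case is 19.
With {B, C, D, E} the worst case is 19.
No size-4 selection achieves below 19.

19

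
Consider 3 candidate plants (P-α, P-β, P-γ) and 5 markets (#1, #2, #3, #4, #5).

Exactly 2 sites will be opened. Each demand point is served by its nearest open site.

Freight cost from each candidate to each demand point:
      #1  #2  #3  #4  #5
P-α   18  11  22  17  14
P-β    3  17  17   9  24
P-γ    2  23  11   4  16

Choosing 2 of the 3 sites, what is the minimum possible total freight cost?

42

Open {P-α, P-γ}.
  #1→P-γ 2, #2→P-α 11, #3→P-γ 11, #4→P-γ 4, #5→P-α 14  ⇒ total 42.
Compare {P-β, P-γ}: total 50.
Compare {P-α, P-β}: total 54.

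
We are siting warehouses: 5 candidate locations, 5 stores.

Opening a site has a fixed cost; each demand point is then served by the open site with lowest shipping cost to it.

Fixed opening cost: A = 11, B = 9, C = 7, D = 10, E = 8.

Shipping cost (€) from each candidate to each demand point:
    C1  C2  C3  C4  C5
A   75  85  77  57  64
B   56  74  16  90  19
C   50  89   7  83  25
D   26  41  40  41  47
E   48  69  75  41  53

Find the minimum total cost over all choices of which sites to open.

Open {C, D}: assign each demand point to its cheapest open site.
  C1→D 26, C2→D 41, C3→C 7, C4→D 41, C5→C 25
  shipping cost 140, fixed 17 → total 157.
Compare {B, C, D}: shipping cost 134 + fixed 26 = 160.
Compare {B, D}: shipping cost 143 + fixed 19 = 162.
Compare {C, D, E}: shipping cost 140 + fixed 25 = 165.
All other subsets cost ≥ 160. Minimum total cost: 157.

157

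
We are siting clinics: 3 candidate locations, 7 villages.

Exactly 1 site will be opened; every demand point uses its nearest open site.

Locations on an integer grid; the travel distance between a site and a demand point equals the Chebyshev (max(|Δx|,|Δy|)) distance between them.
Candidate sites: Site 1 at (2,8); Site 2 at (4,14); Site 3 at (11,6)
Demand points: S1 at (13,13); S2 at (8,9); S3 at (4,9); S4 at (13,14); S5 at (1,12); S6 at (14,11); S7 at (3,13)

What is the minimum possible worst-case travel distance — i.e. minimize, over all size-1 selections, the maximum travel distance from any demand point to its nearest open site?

Open {Site 2}.
  Farthest demand point is S6 at travel distance 10 (to Site 2); all others are ≤ 10.
With {Site 3} the worst case is 10.
With {Site 1} the worst case is 12.
No size-1 selection achieves below 10.

10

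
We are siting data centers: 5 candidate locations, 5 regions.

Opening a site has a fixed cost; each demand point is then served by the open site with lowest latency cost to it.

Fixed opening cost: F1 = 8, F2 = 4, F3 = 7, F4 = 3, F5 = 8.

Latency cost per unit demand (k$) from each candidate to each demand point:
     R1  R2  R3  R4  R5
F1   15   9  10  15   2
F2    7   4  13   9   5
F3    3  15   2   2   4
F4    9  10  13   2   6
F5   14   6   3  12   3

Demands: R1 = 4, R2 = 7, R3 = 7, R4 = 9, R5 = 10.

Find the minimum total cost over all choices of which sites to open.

Open {F1, F2, F3}: assign each demand point to its cheapest open site.
  R1→F3 4×3=12, R2→F2 7×4=28, R3→F3 7×2=14, R4→F3 9×2=18, R5→F1 10×2=20
  latency cost 92, fixed 19 → total 111.
Compare {F1, F2, F3, F4}: latency cost 92 + fixed 22 = 114.
Compare {F1, F2, F3, F5}: latency cost 92 + fixed 27 = 119.
Compare {F2, F3, F5}: latency cost 102 + fixed 19 = 121.
All other subsets cost ≥ 114. Minimum total cost: 111.

111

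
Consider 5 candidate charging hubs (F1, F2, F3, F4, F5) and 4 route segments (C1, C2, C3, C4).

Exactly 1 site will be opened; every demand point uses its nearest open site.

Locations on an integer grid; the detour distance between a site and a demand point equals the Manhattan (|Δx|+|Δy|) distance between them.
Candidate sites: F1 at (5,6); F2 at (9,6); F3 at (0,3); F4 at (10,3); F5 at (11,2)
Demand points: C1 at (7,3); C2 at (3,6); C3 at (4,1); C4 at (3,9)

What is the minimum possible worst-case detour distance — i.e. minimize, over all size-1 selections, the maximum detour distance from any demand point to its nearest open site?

6

Open {F1}.
  Farthest demand point is C3 at detour distance 6 (to F1); all others are ≤ 6.
With {F3} the worst case is 9.
With {F2} the worst case is 10.
No size-1 selection achieves below 6.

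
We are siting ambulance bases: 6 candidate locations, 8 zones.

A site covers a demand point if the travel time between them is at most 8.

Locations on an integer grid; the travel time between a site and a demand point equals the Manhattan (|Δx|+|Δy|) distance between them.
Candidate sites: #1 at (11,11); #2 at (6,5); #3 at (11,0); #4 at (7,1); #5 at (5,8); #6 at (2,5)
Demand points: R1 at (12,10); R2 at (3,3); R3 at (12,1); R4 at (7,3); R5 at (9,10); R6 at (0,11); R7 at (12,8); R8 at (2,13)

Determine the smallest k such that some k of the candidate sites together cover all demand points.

3

Coverage sets (demand points within 8 of each site):
  #1: {R1, R5, R7}
  #2: {R2, R4, R5}
  #3: {R3, R4}
  #4: {R2, R3, R4}
  #5: {R2, R4, R5, R6, R7, R8}
  #6: {R2, R4, R6, R8}
No 2 sites suffice: every size-2 union leaves at least one demand point uncovered.
But {#1, #3, #5} covers everything, so the minimum is 3.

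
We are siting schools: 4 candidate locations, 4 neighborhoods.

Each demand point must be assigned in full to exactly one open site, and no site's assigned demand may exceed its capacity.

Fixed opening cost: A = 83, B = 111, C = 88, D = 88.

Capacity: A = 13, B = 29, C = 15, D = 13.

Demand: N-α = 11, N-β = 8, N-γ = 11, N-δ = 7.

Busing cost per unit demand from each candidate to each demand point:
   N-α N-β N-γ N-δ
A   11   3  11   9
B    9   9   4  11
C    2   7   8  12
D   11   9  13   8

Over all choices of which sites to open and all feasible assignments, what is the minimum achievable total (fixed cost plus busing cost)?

414

Open {B, C}; cheapest assignment that respects the capacities:
  B (cap 29, load 26): N-β, N-γ, N-δ — cost 8×9 + 11×4 + 7×11 = 193
  C (cap 15, load 11): N-α — cost 11×2 = 22
  Shipping 215, fixed 199 → total 414.
  Any other capacity-feasible assignment to {B, C} ships for at least 215.
Compare {A, B}: its best feasible assignment gives total 438.
Compare {A, B, C}: its best feasible assignment gives total 449.
Every other set of open sites that can feasibly serve all demand totals ≥ 438 even under its best assignment. Minimum: 414.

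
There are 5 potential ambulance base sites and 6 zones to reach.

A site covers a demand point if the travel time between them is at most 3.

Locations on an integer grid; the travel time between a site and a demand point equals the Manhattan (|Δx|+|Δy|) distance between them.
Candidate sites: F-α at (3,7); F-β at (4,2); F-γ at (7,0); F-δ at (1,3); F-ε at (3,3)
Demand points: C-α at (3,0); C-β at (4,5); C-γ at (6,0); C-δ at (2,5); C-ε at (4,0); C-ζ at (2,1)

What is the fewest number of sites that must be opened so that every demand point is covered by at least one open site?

2

Coverage sets (demand points within 3 of each site):
  F-α: {C-β, C-δ}
  F-β: {C-α, C-β, C-ε, C-ζ}
  F-γ: {C-γ, C-ε}
  F-δ: {C-δ, C-ζ}
  F-ε: {C-α, C-β, C-δ, C-ζ}
No single site covers all 6 demand points.
But {F-γ, F-ε} covers everything, so the minimum is 2.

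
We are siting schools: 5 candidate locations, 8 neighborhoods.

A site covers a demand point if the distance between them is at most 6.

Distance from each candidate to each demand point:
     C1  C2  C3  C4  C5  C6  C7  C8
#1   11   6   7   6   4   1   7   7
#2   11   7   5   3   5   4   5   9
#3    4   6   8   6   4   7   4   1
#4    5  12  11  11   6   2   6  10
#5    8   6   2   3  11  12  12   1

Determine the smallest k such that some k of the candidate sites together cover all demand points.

2

Coverage sets (demand points within 6 of each site):
  #1: {C2, C4, C5, C6}
  #2: {C3, C4, C5, C6, C7}
  #3: {C1, C2, C4, C5, C7, C8}
  #4: {C1, C5, C6, C7}
  #5: {C2, C3, C4, C8}
No single site covers all 8 demand points.
But {#2, #3} covers everything, so the minimum is 2.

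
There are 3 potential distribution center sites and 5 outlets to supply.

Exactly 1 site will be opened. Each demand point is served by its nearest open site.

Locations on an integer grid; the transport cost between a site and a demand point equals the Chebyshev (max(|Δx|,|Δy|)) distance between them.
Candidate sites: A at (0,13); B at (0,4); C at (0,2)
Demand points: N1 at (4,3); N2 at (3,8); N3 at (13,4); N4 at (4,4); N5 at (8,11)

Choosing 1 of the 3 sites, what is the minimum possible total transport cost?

Open {B}.
  N1→B 4, N2→B 4, N3→B 13, N4→B 4, N5→B 8  ⇒ total 33.
Compare {C}: total 36.
Compare {A}: total 45.

33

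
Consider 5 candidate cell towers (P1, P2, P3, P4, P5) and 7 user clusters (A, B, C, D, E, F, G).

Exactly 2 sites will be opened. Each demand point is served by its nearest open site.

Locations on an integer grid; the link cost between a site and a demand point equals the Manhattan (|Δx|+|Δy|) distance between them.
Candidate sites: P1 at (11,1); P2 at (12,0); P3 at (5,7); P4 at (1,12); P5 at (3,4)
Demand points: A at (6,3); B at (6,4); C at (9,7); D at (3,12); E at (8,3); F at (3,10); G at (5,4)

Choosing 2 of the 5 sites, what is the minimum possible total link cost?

Open {P3, P4}.
  A→P3 5, B→P3 4, C→P3 4, D→P4 2, E→P3 7, F→P4 4, G→P3 3  ⇒ total 29.
Compare {P4, P5}: total 30.
Compare {P3, P5}: total 31.
No size-2 selection does better; minimum is 29.

29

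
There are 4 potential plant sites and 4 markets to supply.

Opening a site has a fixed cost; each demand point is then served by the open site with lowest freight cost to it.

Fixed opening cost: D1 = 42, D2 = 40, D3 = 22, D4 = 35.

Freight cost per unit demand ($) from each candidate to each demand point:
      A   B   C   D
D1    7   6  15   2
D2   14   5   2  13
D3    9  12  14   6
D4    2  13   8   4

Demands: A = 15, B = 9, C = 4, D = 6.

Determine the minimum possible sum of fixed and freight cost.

Open {D2, D4}: assign each demand point to its cheapest open site.
  A→D4 15×2=30, B→D2 9×5=45, C→D2 4×2=8, D→D4 6×4=24
  freight cost 107, fixed 75 → total 182.
Compare {D2, D3, D4}: freight cost 107 + fixed 97 = 204.
Compare {D1, D4}: freight cost 128 + fixed 77 = 205.
Compare {D1, D2, D4}: freight cost 95 + fixed 117 = 212.
All other subsets cost ≥ 204. Minimum total cost: 182.

182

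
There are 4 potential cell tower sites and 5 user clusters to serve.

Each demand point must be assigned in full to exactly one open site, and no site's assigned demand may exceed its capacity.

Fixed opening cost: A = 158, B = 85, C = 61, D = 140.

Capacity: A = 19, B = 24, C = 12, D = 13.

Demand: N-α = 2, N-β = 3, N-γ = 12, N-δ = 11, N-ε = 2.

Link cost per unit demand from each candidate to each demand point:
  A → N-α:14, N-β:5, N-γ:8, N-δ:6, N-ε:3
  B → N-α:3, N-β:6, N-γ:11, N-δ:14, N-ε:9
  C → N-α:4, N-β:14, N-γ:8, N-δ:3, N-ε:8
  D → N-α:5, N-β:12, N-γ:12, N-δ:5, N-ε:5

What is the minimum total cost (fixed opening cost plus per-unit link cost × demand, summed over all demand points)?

353

Open {B, C}; cheapest assignment that respects the capacities:
  B (cap 24, load 19): N-α, N-β, N-γ, N-ε — cost 2×3 + 3×6 + 12×11 + 2×9 = 174
  C (cap 12, load 11): N-δ — cost 11×3 = 33
  Shipping 207, fixed 146 → total 353.
  Any other capacity-feasible assignment to {B, C} ships for at least 207.
Compare {A, C}: its best feasible assignment gives total 397.
Compare {B, D}: its best feasible assignment gives total 446.
Every other set of open sites that can feasibly serve all demand totals ≥ 397 even under its best assignment. Minimum: 353.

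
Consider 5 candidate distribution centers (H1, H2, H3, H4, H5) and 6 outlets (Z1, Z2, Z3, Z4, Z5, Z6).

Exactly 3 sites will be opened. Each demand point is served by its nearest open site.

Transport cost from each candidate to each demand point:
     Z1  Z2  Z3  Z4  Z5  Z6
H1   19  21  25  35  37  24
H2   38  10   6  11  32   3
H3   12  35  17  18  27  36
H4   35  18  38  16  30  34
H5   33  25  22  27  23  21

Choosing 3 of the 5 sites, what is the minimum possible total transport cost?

Open {H2, H3, H5}.
  Z1→H3 12, Z2→H2 10, Z3→H2 6, Z4→H2 11, Z5→H5 23, Z6→H2 3  ⇒ total 65.
Compare {H1, H2, H3}: total 69.
Compare {H2, H3, H4}: total 69.
No size-3 selection does better; minimum is 65.

65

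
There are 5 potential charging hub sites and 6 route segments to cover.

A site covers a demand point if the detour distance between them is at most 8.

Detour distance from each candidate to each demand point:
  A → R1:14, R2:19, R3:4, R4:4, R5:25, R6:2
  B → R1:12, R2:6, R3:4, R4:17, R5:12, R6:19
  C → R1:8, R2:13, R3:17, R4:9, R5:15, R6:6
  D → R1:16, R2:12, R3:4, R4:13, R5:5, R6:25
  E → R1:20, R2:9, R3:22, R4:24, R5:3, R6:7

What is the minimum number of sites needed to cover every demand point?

4

Coverage sets (demand points within 8 of each site):
  A: {R3, R4, R6}
  B: {R2, R3}
  C: {R1, R6}
  D: {R3, R5}
  E: {R5, R6}
No 3 sites suffice: every size-3 union leaves at least one demand point uncovered.
But {A, B, C, D} covers everything, so the minimum is 4.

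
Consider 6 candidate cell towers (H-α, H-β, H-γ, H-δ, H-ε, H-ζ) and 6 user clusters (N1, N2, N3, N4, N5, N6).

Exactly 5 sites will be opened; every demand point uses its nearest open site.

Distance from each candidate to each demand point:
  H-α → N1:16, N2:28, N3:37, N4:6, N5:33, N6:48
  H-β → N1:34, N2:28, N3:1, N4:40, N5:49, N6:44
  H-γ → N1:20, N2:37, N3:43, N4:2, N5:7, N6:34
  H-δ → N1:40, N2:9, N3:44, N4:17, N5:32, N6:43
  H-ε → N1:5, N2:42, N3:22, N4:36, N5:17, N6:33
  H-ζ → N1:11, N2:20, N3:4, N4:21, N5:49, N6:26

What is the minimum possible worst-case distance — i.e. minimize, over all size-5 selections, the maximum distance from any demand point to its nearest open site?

26

Open {H-α, H-β, H-γ, H-δ, H-ζ}.
  Farthest demand point is N6 at distance 26 (to H-ζ); all others are ≤ 26.
With {H-α, H-β, H-γ, H-ε, H-ζ} the worst case is 26.
With {H-α, H-β, H-δ, H-ε, H-ζ} the worst case is 26.
No size-5 selection achieves below 26.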